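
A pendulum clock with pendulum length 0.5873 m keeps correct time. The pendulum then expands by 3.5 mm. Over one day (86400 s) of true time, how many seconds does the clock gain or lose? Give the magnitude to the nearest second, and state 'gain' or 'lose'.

lose 256 s

T ∝ √L, so T'/T = √(0.59080/0.5873) = 1.00298.
In 86400 s of true time the clock registers 86400/1.00298 = 86143.7 s, so it loses 256 s.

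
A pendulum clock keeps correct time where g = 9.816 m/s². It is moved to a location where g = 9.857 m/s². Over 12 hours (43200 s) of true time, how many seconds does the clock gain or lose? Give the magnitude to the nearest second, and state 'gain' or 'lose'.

The clock's period scales as T ∝ 1/√g, so T'/T = √(9.816/9.857) = 0.997918.
In 43200 s of true time the clock registers 43200/0.997918 = 43290.1 s, so it gains 90 s.

gain 90 s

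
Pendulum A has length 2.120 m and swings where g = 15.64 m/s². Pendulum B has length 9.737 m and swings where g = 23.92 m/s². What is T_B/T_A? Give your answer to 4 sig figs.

1.733

T = 2π√(L/g), so T_B/T_A = √((L_B/g_B)/(L_A/g_A)) = √((9.737/23.92)/(2.120/15.64)) = 1.733.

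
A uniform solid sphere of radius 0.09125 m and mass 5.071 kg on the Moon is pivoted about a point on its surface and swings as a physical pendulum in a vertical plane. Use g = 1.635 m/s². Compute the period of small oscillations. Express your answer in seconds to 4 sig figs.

I_cm = (2/5)mr² = 0.016890 kg·m². The pivot is at distance d = 0.09125 m from the centre of mass.
By the parallel-axis theorem, I = I_cm + md² = 0.016890 + 0.042224 = 0.059114 kg·m².
T = 2π√(I/(mgd)) = 2π√(0.059114/(5.071 × 1.635 × 0.09125)) = 1.756 s.

1.756 s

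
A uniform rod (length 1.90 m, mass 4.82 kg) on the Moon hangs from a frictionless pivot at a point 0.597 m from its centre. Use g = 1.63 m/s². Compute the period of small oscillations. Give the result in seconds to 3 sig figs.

5.16 s

For a physical pendulum T = 2π√(I/(mgd)), with d = 0.5970 m from pivot to centre of mass.
I_cm = mL²/12 = 4.82 × 1.90²/12 = 1.450 kg·m²; I = I_cm + md² = 1.450 + 4.82 × 0.5970² = 3.168 kg·m².
T = 2π√(3.168/(4.82 × 1.63 × 0.5970)) = 5.16 s.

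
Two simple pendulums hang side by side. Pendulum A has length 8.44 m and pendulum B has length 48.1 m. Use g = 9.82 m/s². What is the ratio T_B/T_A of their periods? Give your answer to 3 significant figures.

T ∝ √L, so T_B/T_A = √(L_B/L_A) = √(48.1/8.44) = 2.39.

2.39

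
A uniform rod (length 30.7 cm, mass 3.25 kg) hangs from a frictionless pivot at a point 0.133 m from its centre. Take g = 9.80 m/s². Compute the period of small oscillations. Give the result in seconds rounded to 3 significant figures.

For a physical pendulum T = 2π√(I/(mgd)), with d = 0.1330 m from pivot to centre of mass.
I_cm = mL²/12 = 3.25 × 0.307²/12 = 0.02553 kg·m²; I = I_cm + md² = 0.02553 + 3.25 × 0.1330² = 0.08302 kg·m².
T = 2π√(0.08302/(3.25 × 9.80 × 0.1330)) = 0.880 s.

0.880 s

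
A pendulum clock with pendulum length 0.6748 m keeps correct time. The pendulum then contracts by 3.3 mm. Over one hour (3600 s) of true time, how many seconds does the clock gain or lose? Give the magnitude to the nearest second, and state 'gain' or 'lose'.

T ∝ √L, so T'/T = √(0.67150/0.6748) = 0.997552.
In 3600 s of true time the clock registers 3600/0.997552 = 3608.8 s, so it gains 9 s.

gain 9 s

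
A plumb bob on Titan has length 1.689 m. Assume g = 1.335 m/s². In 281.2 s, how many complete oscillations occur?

39

T = 2π√(L/g) = 2π√(1.689/1.335) = 7.0673 s.
Number of complete oscillations = ⌊281.2/7.0673⌋ = ⌊39.789⌋ = 39.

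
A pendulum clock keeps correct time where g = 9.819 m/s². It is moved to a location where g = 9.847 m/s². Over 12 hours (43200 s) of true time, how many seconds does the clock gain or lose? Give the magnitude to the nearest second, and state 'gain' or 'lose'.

gain 62 s

The clock's period scales as T ∝ 1/√g, so T'/T = √(9.819/9.847) = 0.998577.
In 43200 s of true time the clock registers 43200/0.998577 = 43261.6 s, so it gains 62 s.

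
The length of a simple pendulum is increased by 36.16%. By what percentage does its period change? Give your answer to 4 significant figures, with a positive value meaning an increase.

16.69%

T ∝ √L, so T'/T = √(1.3616) = 1.1669.
Percentage change in T = (1.1669 − 1) × 100% = 16.69%.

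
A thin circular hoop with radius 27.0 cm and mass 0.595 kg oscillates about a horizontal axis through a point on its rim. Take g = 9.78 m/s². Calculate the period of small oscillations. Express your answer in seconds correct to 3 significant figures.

I_cm = mr² = 0.04338 kg·m². The pivot is at distance d = 0.270 m from the centre of mass.
By the parallel-axis theorem, I = I_cm + md² = 0.04338 + 0.04338 = 0.08675 kg·m².
T = 2π√(I/(mgd)) = 2π√(0.08675/(0.595 × 9.78 × 0.270)) = 1.48 s.

1.48 s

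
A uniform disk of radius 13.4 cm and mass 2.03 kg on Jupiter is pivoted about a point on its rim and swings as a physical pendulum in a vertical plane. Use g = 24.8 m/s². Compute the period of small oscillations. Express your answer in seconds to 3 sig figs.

0.566 s

I_cm = ½mr² = 0.01823 kg·m². The pivot is at distance d = 0.134 m from the centre of mass.
By the parallel-axis theorem, I = I_cm + md² = 0.01823 + 0.03645 = 0.05468 kg·m².
T = 2π√(I/(mgd)) = 2π√(0.05468/(2.03 × 24.8 × 0.134)) = 0.566 s.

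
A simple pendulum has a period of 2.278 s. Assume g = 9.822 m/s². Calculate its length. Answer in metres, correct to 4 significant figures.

From T = 2π√(L/g), L = gT²/(4π²) = 9.822 × 2.2780²/(4π²) = 1.291 m.

1.291 m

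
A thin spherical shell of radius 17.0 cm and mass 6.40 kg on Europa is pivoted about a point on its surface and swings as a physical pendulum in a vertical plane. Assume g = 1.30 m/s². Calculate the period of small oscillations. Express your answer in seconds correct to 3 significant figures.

I_cm = (2/3)mr² = 0.1233 kg·m². The pivot is at distance d = 0.170 m from the centre of mass.
By the parallel-axis theorem, I = I_cm + md² = 0.1233 + 0.1850 = 0.3083 kg·m².
T = 2π√(I/(mgd)) = 2π√(0.3083/(6.40 × 1.30 × 0.170)) = 2.93 s.

2.93 s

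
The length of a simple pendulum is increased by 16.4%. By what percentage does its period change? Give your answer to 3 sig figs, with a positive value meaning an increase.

7.89%

T ∝ √L, so T'/T = √(1.164) = 1.079.
Percentage change in T = (1.079 − 1) × 100% = 7.89%.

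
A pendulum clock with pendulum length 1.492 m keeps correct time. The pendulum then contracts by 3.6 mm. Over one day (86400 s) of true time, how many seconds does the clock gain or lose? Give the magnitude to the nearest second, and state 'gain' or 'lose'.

T ∝ √L, so T'/T = √(1.48840/1.492) = 0.998793.
In 86400 s of true time the clock registers 86400/0.998793 = 86504.4 s, so it gains 104 s.

gain 104 s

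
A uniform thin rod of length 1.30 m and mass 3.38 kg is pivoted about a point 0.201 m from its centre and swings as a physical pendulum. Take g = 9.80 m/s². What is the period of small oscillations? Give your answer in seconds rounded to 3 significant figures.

1.91 s

For a physical pendulum T = 2π√(I/(mgd)), with d = 0.2010 m from pivot to centre of mass.
I_cm = mL²/12 = 3.38 × 1.30²/12 = 0.4760 kg·m²; I = I_cm + md² = 0.4760 + 3.38 × 0.2010² = 0.6126 kg·m².
T = 2π√(0.6126/(3.38 × 9.80 × 0.2010)) = 1.91 s.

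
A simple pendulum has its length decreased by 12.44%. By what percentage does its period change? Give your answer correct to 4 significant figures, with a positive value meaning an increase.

-6.426%

T ∝ √L, so T'/T = √(0.87560) = 0.93574.
Percentage change in T = (0.93574 − 1) × 100% = -6.426%.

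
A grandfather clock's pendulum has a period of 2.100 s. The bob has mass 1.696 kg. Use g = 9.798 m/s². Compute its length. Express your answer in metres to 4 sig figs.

From T = 2π√(L/g), L = gT²/(4π²) = 9.798 × 2.1000²/(4π²) = 1.095 m.

1.095 m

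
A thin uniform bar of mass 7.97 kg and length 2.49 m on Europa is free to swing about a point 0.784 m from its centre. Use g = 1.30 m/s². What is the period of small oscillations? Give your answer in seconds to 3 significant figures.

6.62 s

For a physical pendulum T = 2π√(I/(mgd)), with d = 0.7840 m from pivot to centre of mass.
I_cm = mL²/12 = 7.97 × 2.49²/12 = 4.118 kg·m²; I = I_cm + md² = 4.118 + 7.97 × 0.7840² = 9.017 kg·m².
T = 2π√(9.017/(7.97 × 1.30 × 0.7840)) = 6.62 s.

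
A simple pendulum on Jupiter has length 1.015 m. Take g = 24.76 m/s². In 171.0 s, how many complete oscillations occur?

134

T = 2π√(L/g) = 2π√(1.015/24.76) = 1.2721 s.
Number of complete oscillations = ⌊171.0/1.2721⌋ = ⌊134.42⌋ = 134.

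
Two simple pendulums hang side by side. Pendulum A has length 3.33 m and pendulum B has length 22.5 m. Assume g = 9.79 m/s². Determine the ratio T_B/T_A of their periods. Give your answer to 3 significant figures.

2.60

T ∝ √L, so T_B/T_A = √(L_B/L_A) = √(22.5/3.33) = 2.60.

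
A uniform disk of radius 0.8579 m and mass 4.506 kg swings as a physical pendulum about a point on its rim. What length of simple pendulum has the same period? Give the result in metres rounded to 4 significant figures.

The equivalent simple-pendulum length is L_eq = I/(md), where I is about the pivot and d = 0.85790 m.
I_cm = ½mR² = 1.6582 kg·m², so I = I_cm + md² = 1.6582 + 3.3164 = 4.9746 kg·m².
L_eq = 4.9746/(4.506 × 0.85790) = 1.287 m.

1.287 m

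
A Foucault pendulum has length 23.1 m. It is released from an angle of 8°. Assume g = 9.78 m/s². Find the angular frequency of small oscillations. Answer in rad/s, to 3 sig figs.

0.651 rad/s

ω = √(g/L) = √(9.78/23.1) = 0.651 rad/s.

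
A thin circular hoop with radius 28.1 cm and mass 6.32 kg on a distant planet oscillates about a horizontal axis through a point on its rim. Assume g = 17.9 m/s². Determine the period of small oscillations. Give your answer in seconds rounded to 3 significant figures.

1.11 s

I_cm = mr² = 0.4990 kg·m². The pivot is at distance d = 0.281 m from the centre of mass.
By the parallel-axis theorem, I = I_cm + md² = 0.4990 + 0.4990 = 0.9981 kg·m².
T = 2π√(I/(mgd)) = 2π√(0.9981/(6.32 × 17.9 × 0.281)) = 1.11 s.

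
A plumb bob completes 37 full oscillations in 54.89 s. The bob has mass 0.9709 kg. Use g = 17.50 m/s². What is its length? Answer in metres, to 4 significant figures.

T = 54.89/37 = 1.4835 s.
From T = 2π√(L/g), L = gT²/(4π²) = 17.50 × 1.4835²/(4π²) = 0.9756 m.

0.9756 m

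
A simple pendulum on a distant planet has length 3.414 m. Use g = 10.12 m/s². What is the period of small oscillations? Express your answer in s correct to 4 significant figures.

T = 2π√(L/g) = 2π√(3.414/10.12) = 2π × 0.58082 = 3.649 s.

3.649 s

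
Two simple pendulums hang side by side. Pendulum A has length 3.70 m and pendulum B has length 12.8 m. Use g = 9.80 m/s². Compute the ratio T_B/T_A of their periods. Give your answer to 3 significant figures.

1.86

T ∝ √L, so T_B/T_A = √(L_B/L_A) = √(12.8/3.70) = 1.86.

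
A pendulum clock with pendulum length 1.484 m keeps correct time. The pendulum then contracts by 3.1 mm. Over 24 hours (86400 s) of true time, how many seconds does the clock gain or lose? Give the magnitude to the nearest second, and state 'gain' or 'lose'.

T ∝ √L, so T'/T = √(1.48090/1.484) = 0.998955.
In 86400 s of true time the clock registers 86400/0.998955 = 86490.4 s, so it gains 90 s.

gain 90 s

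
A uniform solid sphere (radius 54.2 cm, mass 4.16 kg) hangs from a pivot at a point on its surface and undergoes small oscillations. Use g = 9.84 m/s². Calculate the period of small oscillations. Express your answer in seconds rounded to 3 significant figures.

1.74 s

I_cm = (2/5)mr² = 0.4888 kg·m². The pivot is at distance d = 0.542 m from the centre of mass.
By the parallel-axis theorem, I = I_cm + md² = 0.4888 + 1.222 = 1.711 kg·m².
T = 2π√(I/(mgd)) = 2π√(1.711/(4.16 × 9.84 × 0.542)) = 1.74 s.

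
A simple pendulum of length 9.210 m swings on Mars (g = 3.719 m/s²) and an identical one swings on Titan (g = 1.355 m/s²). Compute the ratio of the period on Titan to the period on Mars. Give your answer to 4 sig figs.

1.657

T ∝ 1/√g, so T₂/T₁ = √(g₁/g₂) = √(3.719/1.355) = 1.657.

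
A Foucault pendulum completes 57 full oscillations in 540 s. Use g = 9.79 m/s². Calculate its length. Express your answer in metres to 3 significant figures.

T = 540/57 = 9.474 s.
From T = 2π√(L/g), L = gT²/(4π²) = 9.79 × 9.474²/(4π²) = 22.3 m.

22.3 m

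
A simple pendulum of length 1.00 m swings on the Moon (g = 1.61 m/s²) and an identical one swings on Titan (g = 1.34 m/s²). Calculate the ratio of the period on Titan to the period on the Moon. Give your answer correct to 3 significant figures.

T ∝ 1/√g, so T₂/T₁ = √(g₁/g₂) = √(1.61/1.34) = 1.10.

1.10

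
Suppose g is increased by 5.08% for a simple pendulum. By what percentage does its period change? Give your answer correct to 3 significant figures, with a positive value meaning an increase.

T ∝ 1/√g, so T'/T = 1/√(1.051) = 0.9755.
Percentage change in T = (0.9755 − 1) × 100% = -2.45%.

-2.45%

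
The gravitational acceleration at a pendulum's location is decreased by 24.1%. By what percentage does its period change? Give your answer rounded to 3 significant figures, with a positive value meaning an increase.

14.8%

T ∝ 1/√g, so T'/T = 1/√(0.7590) = 1.148.
Percentage change in T = (1.148 − 1) × 100% = 14.8%.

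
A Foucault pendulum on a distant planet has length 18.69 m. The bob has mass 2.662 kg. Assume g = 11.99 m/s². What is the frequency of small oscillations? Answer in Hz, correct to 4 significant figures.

0.1275 Hz

T = 2π√(L/g) = 2π√(18.69/11.99) = 7.8447 s, so f = 1/T = 0.1275 Hz.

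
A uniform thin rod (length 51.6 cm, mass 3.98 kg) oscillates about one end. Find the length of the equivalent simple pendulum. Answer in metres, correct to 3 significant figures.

The equivalent simple-pendulum length is L_eq = I/(md), where I is about the pivot and d = 0.2580 m.
I_cm = (1/12)mL² = 0.08831 kg·m², so I = I_cm + md² = 0.08831 + 0.2649 = 0.3532 kg·m².
L_eq = 0.3532/(3.98 × 0.2580) = 0.344 m.

0.344 m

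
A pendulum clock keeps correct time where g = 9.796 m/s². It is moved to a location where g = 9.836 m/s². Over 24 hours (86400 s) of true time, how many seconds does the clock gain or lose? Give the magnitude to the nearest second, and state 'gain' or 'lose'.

The clock's period scales as T ∝ 1/√g, so T'/T = √(9.796/9.836) = 0.997965.
In 86400 s of true time the clock registers 86400/0.997965 = 86576.2 s, so it gains 176 s.

gain 176 s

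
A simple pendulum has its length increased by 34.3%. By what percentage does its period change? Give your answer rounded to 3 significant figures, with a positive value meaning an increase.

15.9%

T ∝ √L, so T'/T = √(1.343) = 1.159.
Percentage change in T = (1.159 − 1) × 100% = 15.9%.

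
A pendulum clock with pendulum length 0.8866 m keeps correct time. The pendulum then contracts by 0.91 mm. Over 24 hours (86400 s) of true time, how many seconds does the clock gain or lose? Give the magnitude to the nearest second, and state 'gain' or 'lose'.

T ∝ √L, so T'/T = √(0.88569/0.8866) = 0.999487.
In 86400 s of true time the clock registers 86400/0.999487 = 86444.4 s, so it gains 44 s.

gain 44 s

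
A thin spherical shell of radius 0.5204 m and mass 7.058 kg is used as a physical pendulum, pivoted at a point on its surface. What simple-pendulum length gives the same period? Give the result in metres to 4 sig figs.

The equivalent simple-pendulum length is L_eq = I/(md), where I is about the pivot and d = 0.52040 m.
I_cm = (2/3)mR² = 1.2743 kg·m², so I = I_cm + md² = 1.2743 + 1.9114 = 3.1857 kg·m².
L_eq = 3.1857/(7.058 × 0.52040) = 0.8673 m.

0.8673 m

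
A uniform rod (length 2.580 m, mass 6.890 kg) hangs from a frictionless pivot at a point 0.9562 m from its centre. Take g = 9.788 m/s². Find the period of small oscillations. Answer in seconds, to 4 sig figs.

For a physical pendulum T = 2π√(I/(mgd)), with d = 0.95620 m from pivot to centre of mass.
I_cm = mL²/12 = 6.890 × 2.580²/12 = 3.8219 kg·m²; I = I_cm + md² = 3.8219 + 6.890 × 0.95620² = 10.122 kg·m².
T = 2π√(10.122/(6.890 × 9.788 × 0.95620)) = 2.489 s.

2.489 s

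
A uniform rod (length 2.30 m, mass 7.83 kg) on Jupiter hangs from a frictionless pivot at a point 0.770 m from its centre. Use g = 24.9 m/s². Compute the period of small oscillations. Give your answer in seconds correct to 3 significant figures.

For a physical pendulum T = 2π√(I/(mgd)), with d = 0.7700 m from pivot to centre of mass.
I_cm = mL²/12 = 7.83 × 2.30²/12 = 3.452 kg·m²; I = I_cm + md² = 3.452 + 7.83 × 0.7700² = 8.094 kg·m².
T = 2π√(8.094/(7.83 × 24.9 × 0.7700)) = 1.46 s.

1.46 s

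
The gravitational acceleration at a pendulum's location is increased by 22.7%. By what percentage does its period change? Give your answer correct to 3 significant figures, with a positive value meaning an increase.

-9.72%

T ∝ 1/√g, so T'/T = 1/√(1.227) = 0.9028.
Percentage change in T = (0.9028 − 1) × 100% = -9.72%.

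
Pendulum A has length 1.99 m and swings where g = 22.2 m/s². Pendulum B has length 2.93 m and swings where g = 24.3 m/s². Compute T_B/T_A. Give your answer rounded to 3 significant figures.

T = 2π√(L/g), so T_B/T_A = √((L_B/g_B)/(L_A/g_A)) = √((2.93/24.3)/(1.99/22.2)) = 1.16.

1.16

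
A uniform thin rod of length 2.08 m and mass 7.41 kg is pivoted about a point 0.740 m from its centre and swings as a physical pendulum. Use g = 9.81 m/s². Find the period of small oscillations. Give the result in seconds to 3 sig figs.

2.22 s

For a physical pendulum T = 2π√(I/(mgd)), with d = 0.7400 m from pivot to centre of mass.
I_cm = mL²/12 = 7.41 × 2.08²/12 = 2.672 kg·m²; I = I_cm + md² = 2.672 + 7.41 × 0.7400² = 6.729 kg·m².
T = 2π√(6.729/(7.41 × 9.81 × 0.7400)) = 2.22 s.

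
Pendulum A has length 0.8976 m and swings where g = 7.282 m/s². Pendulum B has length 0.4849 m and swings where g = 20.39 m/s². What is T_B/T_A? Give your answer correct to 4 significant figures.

T = 2π√(L/g), so T_B/T_A = √((L_B/g_B)/(L_A/g_A)) = √((0.4849/20.39)/(0.8976/7.282)) = 0.4392.

0.4392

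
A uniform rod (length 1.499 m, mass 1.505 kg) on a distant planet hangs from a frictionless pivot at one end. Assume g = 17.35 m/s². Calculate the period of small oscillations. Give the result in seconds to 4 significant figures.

1.508 s

For a physical pendulum T = 2π√(I/(mgd)), with d = 0.74950 m from pivot to centre of mass.
I_cm = mL²/12 = 1.505 × 1.499²/12 = 0.28181 kg·m²; I = I_cm + md² = 0.28181 + 1.505 × 0.74950² = 1.1272 kg·m².
T = 2π√(1.1272/(1.505 × 17.35 × 0.74950)) = 1.508 s.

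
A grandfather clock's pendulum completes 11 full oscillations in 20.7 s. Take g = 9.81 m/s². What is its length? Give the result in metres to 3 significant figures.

T = 20.7/11 = 1.882 s.
From T = 2π√(L/g), L = gT²/(4π²) = 9.81 × 1.882²/(4π²) = 0.880 m.

0.880 m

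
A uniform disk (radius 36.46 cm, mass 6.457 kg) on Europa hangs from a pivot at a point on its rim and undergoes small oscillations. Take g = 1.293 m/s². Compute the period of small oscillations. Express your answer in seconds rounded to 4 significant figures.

4.086 s

I_cm = ½mr² = 0.42917 kg·m². The pivot is at distance d = 0.3646 m from the centre of mass.
By the parallel-axis theorem, I = I_cm + md² = 0.42917 + 0.85835 = 1.2875 kg·m².
T = 2π√(I/(mgd)) = 2π√(1.2875/(6.457 × 1.293 × 0.3646)) = 4.086 s.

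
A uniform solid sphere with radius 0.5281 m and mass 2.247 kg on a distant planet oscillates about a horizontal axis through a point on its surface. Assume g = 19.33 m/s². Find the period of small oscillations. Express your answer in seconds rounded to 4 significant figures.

1.229 s

I_cm = (2/5)mr² = 0.25067 kg·m². The pivot is at distance d = 0.5281 m from the centre of mass.
By the parallel-axis theorem, I = I_cm + md² = 0.25067 + 0.62666 = 0.87733 kg·m².
T = 2π√(I/(mgd)) = 2π√(0.87733/(2.247 × 19.33 × 0.5281)) = 1.229 s.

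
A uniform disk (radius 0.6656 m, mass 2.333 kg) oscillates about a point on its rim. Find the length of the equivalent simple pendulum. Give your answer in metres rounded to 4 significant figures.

The equivalent simple-pendulum length is L_eq = I/(md), where I is about the pivot and d = 0.66560 m.
I_cm = ½mR² = 0.51679 kg·m², so I = I_cm + md² = 0.51679 + 1.0336 = 1.5504 kg·m².
L_eq = 1.5504/(2.333 × 0.66560) = 0.9984 m.

0.9984 m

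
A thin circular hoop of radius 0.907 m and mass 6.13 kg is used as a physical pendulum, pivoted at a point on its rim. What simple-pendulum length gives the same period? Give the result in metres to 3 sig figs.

1.81 m

The equivalent simple-pendulum length is L_eq = I/(md), where I is about the pivot and d = 0.9070 m.
I_cm = mR² = 5.043 kg·m², so I = I_cm + md² = 5.043 + 5.043 = 10.09 kg·m².
L_eq = 10.09/(6.13 × 0.9070) = 1.81 m.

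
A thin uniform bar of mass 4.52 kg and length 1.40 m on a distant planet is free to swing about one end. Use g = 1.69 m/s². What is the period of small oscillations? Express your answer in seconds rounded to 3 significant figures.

For a physical pendulum T = 2π√(I/(mgd)), with d = 0.7000 m from pivot to centre of mass.
I_cm = mL²/12 = 4.52 × 1.40²/12 = 0.7383 kg·m²; I = I_cm + md² = 0.7383 + 4.52 × 0.7000² = 2.953 kg·m².
T = 2π√(2.953/(4.52 × 1.69 × 0.7000)) = 4.67 s.

4.67 s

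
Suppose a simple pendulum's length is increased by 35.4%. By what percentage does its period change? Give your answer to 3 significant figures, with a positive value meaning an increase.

T ∝ √L, so T'/T = √(1.354) = 1.164.
Percentage change in T = (1.164 − 1) × 100% = 16.4%.

16.4%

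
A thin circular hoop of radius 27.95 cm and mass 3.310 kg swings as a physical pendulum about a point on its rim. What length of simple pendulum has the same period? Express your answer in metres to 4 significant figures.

The equivalent simple-pendulum length is L_eq = I/(md), where I is about the pivot and d = 0.27950 m.
I_cm = mR² = 0.25858 kg·m², so I = I_cm + md² = 0.25858 + 0.25858 = 0.51716 kg·m².
L_eq = 0.51716/(3.310 × 0.27950) = 0.5590 m.

0.5590 m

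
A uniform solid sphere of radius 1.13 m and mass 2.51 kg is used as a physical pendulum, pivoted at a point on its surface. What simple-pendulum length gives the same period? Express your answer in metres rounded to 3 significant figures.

1.58 m

The equivalent simple-pendulum length is L_eq = I/(md), where I is about the pivot and d = 1.130 m.
I_cm = (2/5)mR² = 1.282 kg·m², so I = I_cm + md² = 1.282 + 3.205 = 4.487 kg·m².
L_eq = 4.487/(2.51 × 1.130) = 1.58 m.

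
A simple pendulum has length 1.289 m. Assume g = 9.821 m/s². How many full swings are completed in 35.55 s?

T = 2π√(L/g) = 2π√(1.289/9.821) = 2.2763 s.
Number of complete oscillations = ⌊35.55/2.2763⌋ = ⌊15.617⌋ = 15.

15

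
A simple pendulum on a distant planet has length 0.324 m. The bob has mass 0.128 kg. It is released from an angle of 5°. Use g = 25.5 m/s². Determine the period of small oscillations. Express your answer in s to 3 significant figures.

0.708 s

T = 2π√(L/g) = 2π√(0.324/25.5) = 2π × 0.1127 = 0.708 s.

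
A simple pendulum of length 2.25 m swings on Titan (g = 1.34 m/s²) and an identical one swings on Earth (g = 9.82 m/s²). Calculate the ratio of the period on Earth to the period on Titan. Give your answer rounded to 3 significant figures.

T ∝ 1/√g, so T₂/T₁ = √(g₁/g₂) = √(1.34/9.82) = 0.369.

0.369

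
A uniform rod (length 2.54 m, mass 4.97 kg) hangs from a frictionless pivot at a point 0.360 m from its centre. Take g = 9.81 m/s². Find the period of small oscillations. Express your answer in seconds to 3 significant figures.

2.73 s

For a physical pendulum T = 2π√(I/(mgd)), with d = 0.3600 m from pivot to centre of mass.
I_cm = mL²/12 = 4.97 × 2.54²/12 = 2.672 kg·m²; I = I_cm + md² = 2.672 + 4.97 × 0.3600² = 3.316 kg·m².
T = 2π√(3.316/(4.97 × 9.81 × 0.3600)) = 2.73 s.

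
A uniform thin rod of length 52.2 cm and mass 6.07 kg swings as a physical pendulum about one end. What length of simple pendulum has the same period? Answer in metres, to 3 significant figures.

The equivalent simple-pendulum length is L_eq = I/(md), where I is about the pivot and d = 0.2610 m.
I_cm = (1/12)mL² = 0.1378 kg·m², so I = I_cm + md² = 0.1378 + 0.4135 = 0.5513 kg·m².
L_eq = 0.5513/(6.07 × 0.2610) = 0.348 m.

0.348 m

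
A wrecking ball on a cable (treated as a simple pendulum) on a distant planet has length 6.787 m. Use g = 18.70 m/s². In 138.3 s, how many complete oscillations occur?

36

T = 2π√(L/g) = 2π√(6.787/18.70) = 3.7853 s.
Number of complete oscillations = ⌊138.3/3.7853⌋ = ⌊36.536⌋ = 36.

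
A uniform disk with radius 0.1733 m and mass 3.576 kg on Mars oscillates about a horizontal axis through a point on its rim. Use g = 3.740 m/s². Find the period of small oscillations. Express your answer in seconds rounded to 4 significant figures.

1.656 s

I_cm = ½mr² = 0.053699 kg·m². The pivot is at distance d = 0.1733 m from the centre of mass.
By the parallel-axis theorem, I = I_cm + md² = 0.053699 + 0.10740 = 0.16110 kg·m².
T = 2π√(I/(mgd)) = 2π√(0.16110/(3.576 × 3.740 × 0.1733)) = 1.656 s.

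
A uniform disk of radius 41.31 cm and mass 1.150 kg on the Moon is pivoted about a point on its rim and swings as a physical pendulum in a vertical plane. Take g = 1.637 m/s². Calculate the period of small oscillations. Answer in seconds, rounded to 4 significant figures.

I_cm = ½mr² = 0.098125 kg·m². The pivot is at distance d = 0.4131 m from the centre of mass.
By the parallel-axis theorem, I = I_cm + md² = 0.098125 + 0.19625 = 0.29437 kg·m².
T = 2π√(I/(mgd)) = 2π√(0.29437/(1.150 × 1.637 × 0.4131)) = 3.866 s.

3.866 s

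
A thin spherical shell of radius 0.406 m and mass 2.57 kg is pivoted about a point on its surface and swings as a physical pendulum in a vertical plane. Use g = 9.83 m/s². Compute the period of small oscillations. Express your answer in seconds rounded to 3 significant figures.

1.65 s

I_cm = (2/3)mr² = 0.2824 kg·m². The pivot is at distance d = 0.406 m from the centre of mass.
By the parallel-axis theorem, I = I_cm + md² = 0.2824 + 0.4236 = 0.7060 kg·m².
T = 2π√(I/(mgd)) = 2π√(0.7060/(2.57 × 9.83 × 0.406)) = 1.65 s.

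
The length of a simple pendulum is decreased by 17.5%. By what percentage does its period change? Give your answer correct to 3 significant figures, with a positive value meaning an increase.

-9.17%

T ∝ √L, so T'/T = √(0.8250) = 0.9083.
Percentage change in T = (0.9083 − 1) × 100% = -9.17%.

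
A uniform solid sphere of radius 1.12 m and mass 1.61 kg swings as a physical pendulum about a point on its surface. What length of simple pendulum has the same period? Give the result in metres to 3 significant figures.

The equivalent simple-pendulum length is L_eq = I/(md), where I is about the pivot and d = 1.120 m.
I_cm = (2/5)mR² = 0.8078 kg·m², so I = I_cm + md² = 0.8078 + 2.020 = 2.827 kg·m².
L_eq = 2.827/(1.61 × 1.120) = 1.57 m.

1.57 m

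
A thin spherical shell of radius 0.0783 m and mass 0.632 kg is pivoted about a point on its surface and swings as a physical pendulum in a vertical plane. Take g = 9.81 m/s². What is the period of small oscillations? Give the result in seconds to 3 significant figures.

I_cm = (2/3)mr² = 0.002583 kg·m². The pivot is at distance d = 0.0783 m from the centre of mass.
By the parallel-axis theorem, I = I_cm + md² = 0.002583 + 0.003875 = 0.006458 kg·m².
T = 2π√(I/(mgd)) = 2π√(0.006458/(0.632 × 9.81 × 0.0783)) = 0.725 s.

0.725 s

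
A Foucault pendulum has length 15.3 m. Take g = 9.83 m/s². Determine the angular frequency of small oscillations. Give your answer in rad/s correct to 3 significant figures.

ω = √(g/L) = √(9.83/15.3) = 0.802 rad/s.

0.802 rad/s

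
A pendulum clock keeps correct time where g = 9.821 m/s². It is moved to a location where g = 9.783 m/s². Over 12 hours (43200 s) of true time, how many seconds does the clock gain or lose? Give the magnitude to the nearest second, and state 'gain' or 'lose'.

lose 84 s

The clock's period scales as T ∝ 1/√g, so T'/T = √(9.821/9.783) = 1.00194.
In 43200 s of true time the clock registers 43200/1.00194 = 43116.3 s, so it loses 84 s.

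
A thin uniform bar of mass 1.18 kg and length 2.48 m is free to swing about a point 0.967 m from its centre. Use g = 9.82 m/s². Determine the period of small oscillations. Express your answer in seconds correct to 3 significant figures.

2.45 s

For a physical pendulum T = 2π√(I/(mgd)), with d = 0.9670 m from pivot to centre of mass.
I_cm = mL²/12 = 1.18 × 2.48²/12 = 0.6048 kg·m²; I = I_cm + md² = 0.6048 + 1.18 × 0.9670² = 1.708 kg·m².
T = 2π√(1.708/(1.18 × 9.82 × 0.9670)) = 2.45 s.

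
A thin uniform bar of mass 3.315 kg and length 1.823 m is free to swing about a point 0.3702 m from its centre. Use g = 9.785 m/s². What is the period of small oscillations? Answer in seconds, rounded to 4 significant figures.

For a physical pendulum T = 2π√(I/(mgd)), with d = 0.37020 m from pivot to centre of mass.
I_cm = mL²/12 = 3.315 × 1.823²/12 = 0.91807 kg·m²; I = I_cm + md² = 0.91807 + 3.315 × 0.37020² = 1.3724 kg·m².
T = 2π√(1.3724/(3.315 × 9.785 × 0.37020)) = 2.124 s.

2.124 s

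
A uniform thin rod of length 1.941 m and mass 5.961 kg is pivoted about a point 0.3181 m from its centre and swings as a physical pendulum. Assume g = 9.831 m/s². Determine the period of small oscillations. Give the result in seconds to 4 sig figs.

2.289 s

For a physical pendulum T = 2π√(I/(mgd)), with d = 0.31810 m from pivot to centre of mass.
I_cm = mL²/12 = 5.961 × 1.941²/12 = 1.8715 kg·m²; I = I_cm + md² = 1.8715 + 5.961 × 0.31810² = 2.4747 kg·m².
T = 2π√(2.4747/(5.961 × 9.831 × 0.31810)) = 2.289 s.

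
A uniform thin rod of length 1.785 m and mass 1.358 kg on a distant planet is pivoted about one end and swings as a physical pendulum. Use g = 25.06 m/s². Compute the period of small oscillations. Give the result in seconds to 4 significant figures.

1.369 s

For a physical pendulum T = 2π√(I/(mgd)), with d = 0.89250 m from pivot to centre of mass.
I_cm = mL²/12 = 1.358 × 1.785²/12 = 0.36057 kg·m²; I = I_cm + md² = 0.36057 + 1.358 × 0.89250² = 1.4423 kg·m².
T = 2π√(1.4423/(1.358 × 25.06 × 0.89250)) = 1.369 s.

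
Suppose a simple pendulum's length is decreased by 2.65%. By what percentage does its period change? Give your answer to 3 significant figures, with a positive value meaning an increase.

-1.33%

T ∝ √L, so T'/T = √(0.9735) = 0.9867.
Percentage change in T = (0.9867 − 1) × 100% = -1.33%.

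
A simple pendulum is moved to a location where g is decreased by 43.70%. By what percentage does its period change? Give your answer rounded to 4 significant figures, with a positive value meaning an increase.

T ∝ 1/√g, so T'/T = 1/√(0.56300) = 1.3327.
Percentage change in T = (1.3327 − 1) × 100% = 33.27%.

33.27%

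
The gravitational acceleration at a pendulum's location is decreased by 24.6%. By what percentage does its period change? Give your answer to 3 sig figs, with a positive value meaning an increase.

15.2%

T ∝ 1/√g, so T'/T = 1/√(0.7540) = 1.152.
Percentage change in T = (1.152 − 1) × 100% = 15.2%.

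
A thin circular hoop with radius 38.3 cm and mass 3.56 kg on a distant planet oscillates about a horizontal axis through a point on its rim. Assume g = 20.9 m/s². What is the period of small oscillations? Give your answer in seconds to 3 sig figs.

I_cm = mr² = 0.5222 kg·m². The pivot is at distance d = 0.383 m from the centre of mass.
By the parallel-axis theorem, I = I_cm + md² = 0.5222 + 0.5222 = 1.044 kg·m².
T = 2π√(I/(mgd)) = 2π√(1.044/(3.56 × 20.9 × 0.383)) = 1.20 s.

1.20 s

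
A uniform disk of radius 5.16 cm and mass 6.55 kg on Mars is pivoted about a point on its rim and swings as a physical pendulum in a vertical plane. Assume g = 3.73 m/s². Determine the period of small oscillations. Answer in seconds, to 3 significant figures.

I_cm = ½mr² = 0.008720 kg·m². The pivot is at distance d = 0.0516 m from the centre of mass.
By the parallel-axis theorem, I = I_cm + md² = 0.008720 + 0.01744 = 0.02616 kg·m².
T = 2π√(I/(mgd)) = 2π√(0.02616/(6.55 × 3.73 × 0.0516)) = 0.905 s.

0.905 s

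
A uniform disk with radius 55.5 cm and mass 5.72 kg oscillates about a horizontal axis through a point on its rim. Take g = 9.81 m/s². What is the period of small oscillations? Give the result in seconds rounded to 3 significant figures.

I_cm = ½mr² = 0.8810 kg·m². The pivot is at distance d = 0.555 m from the centre of mass.
By the parallel-axis theorem, I = I_cm + md² = 0.8810 + 1.762 = 2.643 kg·m².
T = 2π√(I/(mgd)) = 2π√(2.643/(5.72 × 9.81 × 0.555)) = 1.83 s.

1.83 s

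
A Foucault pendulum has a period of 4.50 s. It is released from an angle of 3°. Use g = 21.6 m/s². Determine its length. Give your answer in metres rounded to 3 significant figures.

From T = 2π√(L/g), L = gT²/(4π²) = 21.6 × 4.500²/(4π²) = 11.1 m.

11.1 m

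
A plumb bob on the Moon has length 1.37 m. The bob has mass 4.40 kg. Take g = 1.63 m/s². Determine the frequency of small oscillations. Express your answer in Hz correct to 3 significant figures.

T = 2π√(L/g) = 2π√(1.37/1.63) = 5.760 s, so f = 1/T = 0.174 Hz.

0.174 Hz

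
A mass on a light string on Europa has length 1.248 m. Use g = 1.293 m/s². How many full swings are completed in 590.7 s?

T = 2π√(L/g) = 2π√(1.248/1.293) = 6.1729 s.
Number of complete oscillations = ⌊590.7/6.1729⌋ = ⌊95.693⌋ = 95.

95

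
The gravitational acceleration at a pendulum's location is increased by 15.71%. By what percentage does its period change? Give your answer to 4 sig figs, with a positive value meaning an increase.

-7.036%

T ∝ 1/√g, so T'/T = 1/√(1.1571) = 0.92964.
Percentage change in T = (0.92964 − 1) × 100% = -7.036%.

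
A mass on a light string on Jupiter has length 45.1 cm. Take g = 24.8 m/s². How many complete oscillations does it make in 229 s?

270

T = 2π√(L/g) = 2π√(0.451/24.8) = 0.8473 s.
Number of complete oscillations = ⌊229/0.8473⌋ = ⌊270.3⌋ = 270.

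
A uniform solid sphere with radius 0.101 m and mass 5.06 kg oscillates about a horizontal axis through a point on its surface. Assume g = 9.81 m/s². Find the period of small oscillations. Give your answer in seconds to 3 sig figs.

I_cm = (2/5)mr² = 0.02065 kg·m². The pivot is at distance d = 0.101 m from the centre of mass.
By the parallel-axis theorem, I = I_cm + md² = 0.02065 + 0.05162 = 0.07226 kg·m².
T = 2π√(I/(mgd)) = 2π√(0.07226/(5.06 × 9.81 × 0.101)) = 0.754 s.

0.754 s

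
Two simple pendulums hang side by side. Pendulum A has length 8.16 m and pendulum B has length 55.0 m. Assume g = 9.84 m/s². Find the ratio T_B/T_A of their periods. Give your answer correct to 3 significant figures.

2.60

T ∝ √L, so T_B/T_A = √(L_B/L_A) = √(55.0/8.16) = 2.60.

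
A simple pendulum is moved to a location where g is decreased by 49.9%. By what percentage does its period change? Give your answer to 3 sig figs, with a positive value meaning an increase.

41.3%

T ∝ 1/√g, so T'/T = 1/√(0.5010) = 1.413.
Percentage change in T = (1.413 − 1) × 100% = 41.3%.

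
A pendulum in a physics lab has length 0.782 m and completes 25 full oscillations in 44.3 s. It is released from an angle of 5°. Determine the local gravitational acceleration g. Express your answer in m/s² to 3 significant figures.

T = 44.3/25 = 1.772 s.
From T = 2π√(L/g), g = 4π²L/T² = 4π² × 0.782/1.772² = 9.83 m/s².

9.83 m/s²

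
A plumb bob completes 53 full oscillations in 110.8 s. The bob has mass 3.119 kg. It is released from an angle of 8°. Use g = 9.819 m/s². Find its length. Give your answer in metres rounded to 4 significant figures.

T = 110.8/53 = 2.0906 s.
From T = 2π√(L/g), L = gT²/(4π²) = 9.819 × 2.0906²/(4π²) = 1.087 m.

1.087 m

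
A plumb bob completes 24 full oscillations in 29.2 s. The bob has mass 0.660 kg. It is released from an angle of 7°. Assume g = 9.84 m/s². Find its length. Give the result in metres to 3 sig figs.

0.369 m

T = 29.2/24 = 1.217 s.
From T = 2π√(L/g), L = gT²/(4π²) = 9.84 × 1.217²/(4π²) = 0.369 m.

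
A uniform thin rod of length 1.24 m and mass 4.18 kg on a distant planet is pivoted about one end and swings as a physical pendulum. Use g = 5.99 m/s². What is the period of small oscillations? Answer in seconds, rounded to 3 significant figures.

For a physical pendulum T = 2π√(I/(mgd)), with d = 0.6200 m from pivot to centre of mass.
I_cm = mL²/12 = 4.18 × 1.24²/12 = 0.5356 kg·m²; I = I_cm + md² = 0.5356 + 4.18 × 0.6200² = 2.142 kg·m².
T = 2π√(2.142/(4.18 × 5.99 × 0.6200)) = 2.33 s.

2.33 s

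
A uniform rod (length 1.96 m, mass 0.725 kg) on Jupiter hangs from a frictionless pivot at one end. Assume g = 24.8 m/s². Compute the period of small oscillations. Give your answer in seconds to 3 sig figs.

For a physical pendulum T = 2π√(I/(mgd)), with d = 0.9800 m from pivot to centre of mass.
I_cm = mL²/12 = 0.725 × 1.96²/12 = 0.2321 kg·m²; I = I_cm + md² = 0.2321 + 0.725 × 0.9800² = 0.9284 kg·m².
T = 2π√(0.9284/(0.725 × 24.8 × 0.9800)) = 1.44 s.

1.44 s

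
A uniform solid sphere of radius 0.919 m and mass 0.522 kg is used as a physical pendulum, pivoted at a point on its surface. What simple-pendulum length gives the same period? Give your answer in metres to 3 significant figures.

1.29 m

The equivalent simple-pendulum length is L_eq = I/(md), where I is about the pivot and d = 0.9190 m.
I_cm = (2/5)mR² = 0.1763 kg·m², so I = I_cm + md² = 0.1763 + 0.4409 = 0.6172 kg·m².
L_eq = 0.6172/(0.522 × 0.9190) = 1.29 m.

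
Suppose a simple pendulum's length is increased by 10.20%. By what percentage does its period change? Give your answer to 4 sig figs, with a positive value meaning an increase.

4.976%

T ∝ √L, so T'/T = √(1.1020) = 1.0498.
Percentage change in T = (1.0498 − 1) × 100% = 4.976%.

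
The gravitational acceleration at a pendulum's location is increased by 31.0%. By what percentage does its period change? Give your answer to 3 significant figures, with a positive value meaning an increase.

T ∝ 1/√g, so T'/T = 1/√(1.310) = 0.8737.
Percentage change in T = (0.8737 − 1) × 100% = -12.6%.

-12.6%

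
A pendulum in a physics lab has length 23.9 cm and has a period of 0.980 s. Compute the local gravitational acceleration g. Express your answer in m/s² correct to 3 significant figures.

9.82 m/s²

From T = 2π√(L/g), g = 4π²L/T² = 4π² × 0.239/0.9800² = 9.82 m/s².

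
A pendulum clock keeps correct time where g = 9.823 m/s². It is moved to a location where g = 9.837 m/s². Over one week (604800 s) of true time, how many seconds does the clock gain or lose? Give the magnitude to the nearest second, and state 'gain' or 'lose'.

gain 431 s

The clock's period scales as T ∝ 1/√g, so T'/T = √(9.823/9.837) = 0.999288.
In 604800 s of true time the clock registers 604800/0.999288 = 605230.8 s, so it gains 431 s.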